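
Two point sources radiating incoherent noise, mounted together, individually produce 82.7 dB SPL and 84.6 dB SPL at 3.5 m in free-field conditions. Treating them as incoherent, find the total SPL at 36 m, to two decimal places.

66.52 dB SPL

Combined at 3.5 m: 10·log₁₀(10^(82.7/10)+10^(84.6/10)) = 86.763 dB SPL.
Then apply −20·log₁₀(36/3.5) = -20.245 dB → 66.52 dB SPL.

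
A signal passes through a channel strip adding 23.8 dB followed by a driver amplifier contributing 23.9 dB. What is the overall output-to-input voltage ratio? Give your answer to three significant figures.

Net gain = 23.8 + 23.9 = 47.7 dB.
Voltage ratio = 10^(47.7/20) = 243.

243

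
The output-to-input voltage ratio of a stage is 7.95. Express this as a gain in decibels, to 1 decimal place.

Voltage is an amplitude quantity, so gain = 20·log₁₀(V_out/V_in).
20·log₁₀(7.95) = 18.0 dB.

18.0 dB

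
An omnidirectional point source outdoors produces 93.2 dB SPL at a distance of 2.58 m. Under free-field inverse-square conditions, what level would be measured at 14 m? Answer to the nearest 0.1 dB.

For a point source in a free field, ΔL = −20·log₁₀(d₂/d₁).
ΔL = −20·log₁₀(14/2.58) = -14.69 dB, so L₂ = 93.2 + (-14.69) = 78.5 dB SPL.

78.5 dB SPL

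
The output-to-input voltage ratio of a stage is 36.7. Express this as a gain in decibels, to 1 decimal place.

31.3 dB

Voltage is an amplitude quantity, so gain = 20·log₁₀(V_out/V_in).
20·log₁₀(36.7) = 31.3 dB.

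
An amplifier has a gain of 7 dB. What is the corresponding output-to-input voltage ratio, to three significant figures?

Voltage ratio = 10^(dB/20).
10^(7/20) = 10^(0.3500) = 2.24.

2.24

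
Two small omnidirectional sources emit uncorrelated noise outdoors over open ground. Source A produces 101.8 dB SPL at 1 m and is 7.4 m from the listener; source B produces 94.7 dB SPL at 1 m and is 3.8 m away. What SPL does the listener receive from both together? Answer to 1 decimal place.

86.8 dB SPL

At the listener: L_A = 101.8 − 20·log₁₀(7.4) = 84.42 dB; L_B = 94.7 − 20·log₁₀(3.8) = 83.10 dB.
Combined: 10·log₁₀(10^(84.42/10)+10^(83.10/10)) = 86.8 dB SPL.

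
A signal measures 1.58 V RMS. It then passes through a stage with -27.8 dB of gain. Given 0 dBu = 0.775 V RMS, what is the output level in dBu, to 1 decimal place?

-21.6 dBu

Input level: 20·log₁₀(1.58/0.775) = 6.19 dBu.
Output: 6.19 − 27.8 = -21.6 dBu.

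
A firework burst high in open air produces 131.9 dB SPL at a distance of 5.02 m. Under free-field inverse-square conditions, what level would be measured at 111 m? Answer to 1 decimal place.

105.0 dB SPL

For a point source in a free field, ΔL = −20·log₁₀(d₂/d₁).
ΔL = −20·log₁₀(111/5.02) = -26.89 dB, so L₂ = 131.9 + (-26.89) = 105.0 dB SPL.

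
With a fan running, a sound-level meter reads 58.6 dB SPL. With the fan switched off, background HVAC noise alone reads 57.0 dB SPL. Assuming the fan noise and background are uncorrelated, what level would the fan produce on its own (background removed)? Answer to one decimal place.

Remove the background by subtracting linear intensities:
L_src = 10·log₁₀(10^(58.6/10) − 10^(57.0/10)) = 10·log₁₀(223200) = 53.5 dB SPL.

53.5 dB SPL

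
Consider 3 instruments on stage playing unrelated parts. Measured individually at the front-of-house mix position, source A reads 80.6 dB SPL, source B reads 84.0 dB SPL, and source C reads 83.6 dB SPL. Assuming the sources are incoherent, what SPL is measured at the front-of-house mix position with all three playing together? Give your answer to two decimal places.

87.75 dB SPL

Uncorrelated sources add in intensity (power), not in dB.
L_total = 10·log₁₀(10^(80.6/10) + 10^(84.0/10) + 10^(83.6/10)) = 10·log₁₀(595100000) = 87.75 dB SPL.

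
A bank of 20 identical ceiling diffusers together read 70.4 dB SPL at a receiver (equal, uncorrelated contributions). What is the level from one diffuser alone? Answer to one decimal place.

57.4 dB SPL

20 equal incoherent sources add 10·log₁₀(20) = 13.01 dB over one source.
L_one = 70.4 − 13.01 = 57.4 dB SPL.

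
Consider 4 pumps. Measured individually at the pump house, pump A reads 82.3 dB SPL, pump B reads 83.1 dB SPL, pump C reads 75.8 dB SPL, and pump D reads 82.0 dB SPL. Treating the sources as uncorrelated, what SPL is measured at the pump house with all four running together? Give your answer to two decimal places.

Uncorrelated sources add in intensity (power), not in dB.
L_total = 10·log₁₀(10^(82.3/10) + 10^(83.1/10) + 10^(75.8/10) + 10^(82.0/10)) = 10·log₁₀(570500000) = 87.56 dB SPL.

87.56 dB SPL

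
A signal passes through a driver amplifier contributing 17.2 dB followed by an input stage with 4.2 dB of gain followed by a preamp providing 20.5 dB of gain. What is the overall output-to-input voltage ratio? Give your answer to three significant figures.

Net gain = 17.2 + 4.2 + 20.5 = 41.9 dB.
Voltage ratio = 10^(41.9/20) = 124.

124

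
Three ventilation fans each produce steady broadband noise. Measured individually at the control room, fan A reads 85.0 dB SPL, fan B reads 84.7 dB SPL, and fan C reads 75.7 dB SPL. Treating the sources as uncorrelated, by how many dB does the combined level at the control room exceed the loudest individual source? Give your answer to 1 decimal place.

3.1 dB

Uncorrelated sources add in intensity (power), not in dB.
L_total = 10·log₁₀(10^(85.0/10) + 10^(84.7/10) + 10^(75.7/10)) = 88.12 dB SPL.
Excess over the loudest (85.0 dB): 88.12 − 85.0 = 3.1 dB.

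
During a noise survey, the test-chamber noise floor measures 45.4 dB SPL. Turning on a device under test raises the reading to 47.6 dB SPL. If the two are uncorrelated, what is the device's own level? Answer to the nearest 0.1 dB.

43.6 dB SPL

Remove the background by subtracting linear intensities:
L_src = 10·log₁₀(10^(47.6/10) − 10^(45.4/10)) = 10·log₁₀(22870) = 43.6 dB SPL.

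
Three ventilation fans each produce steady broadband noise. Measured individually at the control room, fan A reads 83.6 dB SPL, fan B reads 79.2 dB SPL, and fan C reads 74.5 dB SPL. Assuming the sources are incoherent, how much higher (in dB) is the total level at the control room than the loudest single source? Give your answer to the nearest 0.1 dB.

Incoherent sources sum as intensities:
L_total = 10·log₁₀(10^(83.6/10) + 10^(79.2/10) + 10^(74.5/10)) = 85.32 dB SPL.
Excess over the loudest (83.6 dB): 85.32 − 83.6 = 1.7 dB.

1.7 dB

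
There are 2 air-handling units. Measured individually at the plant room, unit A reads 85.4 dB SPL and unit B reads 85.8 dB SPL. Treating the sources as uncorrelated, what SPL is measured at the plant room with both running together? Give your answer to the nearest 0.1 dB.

Incoherent sources sum as intensities:
L_total = 10·log₁₀(10^(85.4/10) + 10^(85.8/10)) = 10·log₁₀(726900000) = 88.6 dB SPL.

88.6 dB SPL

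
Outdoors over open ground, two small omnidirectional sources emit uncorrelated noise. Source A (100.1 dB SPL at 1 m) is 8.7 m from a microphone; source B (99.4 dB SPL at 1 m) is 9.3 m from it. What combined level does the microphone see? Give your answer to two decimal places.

At the listener: L_A = 100.1 − 20·log₁₀(8.7) = 81.310 dB; L_B = 99.4 − 20·log₁₀(9.3) = 80.030 dB.
Combined: 10·log₁₀(10^(81.310/10)+10^(80.030/10)) = 83.73 dB SPL.

83.73 dB SPL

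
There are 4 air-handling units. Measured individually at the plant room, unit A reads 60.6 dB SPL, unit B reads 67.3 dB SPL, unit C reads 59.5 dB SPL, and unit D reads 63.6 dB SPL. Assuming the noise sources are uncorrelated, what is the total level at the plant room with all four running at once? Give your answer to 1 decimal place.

Add the sources as powers (linear), then convert back to dB:
L_total = 10·log₁₀(10^(60.6/10) + 10^(67.3/10) + 10^(59.5/10) + 10^(63.6/10)) = 10·log₁₀(9701000) = 69.9 dB SPL.

69.9 dB SPL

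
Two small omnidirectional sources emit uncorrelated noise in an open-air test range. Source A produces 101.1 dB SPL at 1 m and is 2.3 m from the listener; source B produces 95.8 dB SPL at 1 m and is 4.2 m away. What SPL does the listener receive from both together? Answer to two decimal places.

94.23 dB SPL

At the listener: L_A = 101.1 − 20·log₁₀(2.3) = 93.865 dB; L_B = 95.8 − 20·log₁₀(4.2) = 83.335 dB.
Combined: 10·log₁₀(10^(93.865/10)+10^(83.335/10)) = 94.23 dB SPL.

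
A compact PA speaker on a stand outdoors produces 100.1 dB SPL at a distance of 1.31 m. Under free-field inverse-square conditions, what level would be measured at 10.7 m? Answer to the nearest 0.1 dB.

81.9 dB SPL

For a point source in a free field, ΔL = −20·log₁₀(d₂/d₁).
ΔL = −20·log₁₀(10.7/1.31) = -18.24 dB, so L₂ = 100.1 + (-18.24) = 81.9 dB SPL.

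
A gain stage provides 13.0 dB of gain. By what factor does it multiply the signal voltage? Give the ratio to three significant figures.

4.47

Voltage ratio = 10^(dB/20).
10^(13.0/20) = 10^(0.6500) = 4.47.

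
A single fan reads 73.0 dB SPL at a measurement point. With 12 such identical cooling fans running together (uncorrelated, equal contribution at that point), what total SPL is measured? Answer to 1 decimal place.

83.8 dB SPL

12 equal incoherent sources raise the level by 10·log₁₀(12) = 10.79 dB.
L_total = 73.0 + 10.79 = 83.8 dB SPL.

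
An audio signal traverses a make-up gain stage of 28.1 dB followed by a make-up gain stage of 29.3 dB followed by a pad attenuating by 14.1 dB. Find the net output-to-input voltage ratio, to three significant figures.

146

Net gain = 28.1 + 29.3 + (−14.1) = 43.3 dB.
Voltage ratio = 10^(43.3/20) = 146.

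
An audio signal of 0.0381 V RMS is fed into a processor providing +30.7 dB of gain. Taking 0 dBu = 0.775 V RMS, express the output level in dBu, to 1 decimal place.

+4.5 dBu

Input level: 20·log₁₀(0.0381/0.775) = -26.17 dBu.
Output: -26.17 + 30.7 = +4.5 dBu.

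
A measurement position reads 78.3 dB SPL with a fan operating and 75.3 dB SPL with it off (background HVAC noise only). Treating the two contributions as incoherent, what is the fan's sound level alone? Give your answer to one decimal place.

75.3 dB SPL

Background correction is a power subtraction:
L_src = 10·log₁₀(10^(78.3/10) − 10^(75.3/10)) = 10·log₁₀(33720000) = 75.3 dB SPL.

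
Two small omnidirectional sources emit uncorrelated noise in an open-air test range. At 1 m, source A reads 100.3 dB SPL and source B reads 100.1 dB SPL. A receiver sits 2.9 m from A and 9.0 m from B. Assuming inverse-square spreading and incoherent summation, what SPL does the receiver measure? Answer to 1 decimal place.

91.5 dB SPL

At the listener: L_A = 100.3 − 20·log₁₀(2.9) = 91.05 dB; L_B = 100.1 − 20·log₁₀(9.0) = 81.02 dB.
Combined: 10·log₁₀(10^(91.05/10)+10^(81.02/10)) = 91.5 dB SPL.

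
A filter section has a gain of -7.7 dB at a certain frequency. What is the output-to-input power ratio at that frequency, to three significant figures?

0.170

Power ratio = 10^(dB/10).
10^(-7.7/10) = 10^(-0.7700) = 0.170.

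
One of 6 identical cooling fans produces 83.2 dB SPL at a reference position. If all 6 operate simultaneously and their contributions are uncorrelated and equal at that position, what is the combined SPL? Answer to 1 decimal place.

6 equal incoherent sources raise the level by 10·log₁₀(6) = 7.78 dB.
L_total = 83.2 + 7.78 = 91.0 dB SPL.

91.0 dB SPL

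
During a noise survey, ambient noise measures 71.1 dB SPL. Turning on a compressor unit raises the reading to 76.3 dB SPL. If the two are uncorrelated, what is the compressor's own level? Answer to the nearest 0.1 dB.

74.7 dB SPL

Subtract intensities: L_src = 10·log₁₀(10^(L_total/10) − 10^(L_bg/10)).
L_src = 10·log₁₀(10^(76.3/10) − 10^(71.1/10)) = 10·log₁₀(29780000) = 74.7 dB SPL.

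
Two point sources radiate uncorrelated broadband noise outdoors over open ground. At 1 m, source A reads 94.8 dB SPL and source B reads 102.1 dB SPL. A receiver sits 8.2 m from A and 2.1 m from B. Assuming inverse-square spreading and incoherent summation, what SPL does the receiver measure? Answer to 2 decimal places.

At the listener: L_A = 94.8 − 20·log₁₀(8.2) = 76.524 dB; L_B = 102.1 − 20·log₁₀(2.1) = 95.656 dB.
Combined: 10·log₁₀(10^(76.524/10)+10^(95.656/10)) = 95.71 dB SPL.

95.71 dB SPL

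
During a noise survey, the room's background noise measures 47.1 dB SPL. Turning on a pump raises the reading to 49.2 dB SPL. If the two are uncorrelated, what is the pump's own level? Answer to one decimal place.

45.0 dB SPL

Remove the background by subtracting linear intensities:
L_src = 10·log₁₀(10^(49.2/10) − 10^(47.1/10)) = 10·log₁₀(31890) = 45.0 dB SPL.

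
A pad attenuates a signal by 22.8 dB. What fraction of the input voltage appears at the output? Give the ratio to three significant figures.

0.0724

Voltage ratio = 10^(dB/20).
10^(-22.8/20) = 10^(-1.140) = 0.0724.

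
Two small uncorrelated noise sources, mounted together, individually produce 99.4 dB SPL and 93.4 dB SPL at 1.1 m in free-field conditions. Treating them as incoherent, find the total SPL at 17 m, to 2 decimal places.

76.59 dB SPL

Combined at 1.1 m: 10·log₁₀(10^(99.4/10)+10^(93.4/10)) = 100.373 dB SPL.
Then apply −20·log₁₀(17/1.1) = -23.781 dB → 76.59 dB SPL.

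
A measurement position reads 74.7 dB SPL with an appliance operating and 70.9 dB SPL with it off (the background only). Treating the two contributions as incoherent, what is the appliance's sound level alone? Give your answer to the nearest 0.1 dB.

Subtract intensities: L_src = 10·log₁₀(10^(L_total/10) − 10^(L_bg/10)).
L_src = 10·log₁₀(10^(74.7/10) − 10^(70.9/10)) = 10·log₁₀(17210000) = 72.4 dB SPL.

72.4 dB SPL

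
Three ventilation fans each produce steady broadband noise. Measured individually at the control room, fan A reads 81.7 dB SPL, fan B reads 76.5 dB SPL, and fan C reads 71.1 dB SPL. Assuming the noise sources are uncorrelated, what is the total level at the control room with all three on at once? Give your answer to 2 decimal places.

83.13 dB SPL

Add the sources as powers (linear), then convert back to dB:
L_total = 10·log₁₀(10^(81.7/10) + 10^(76.5/10) + 10^(71.1/10)) = 10·log₁₀(205500000) = 83.13 dB SPL.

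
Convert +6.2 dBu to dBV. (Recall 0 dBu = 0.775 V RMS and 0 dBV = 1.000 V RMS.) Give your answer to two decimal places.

The offset between the scales is 20·log₁₀(0.775/1.000) = −2.214 dB.
So dBV = +6.2 − 2.214 = +3.99 dBV.

+3.99 dBV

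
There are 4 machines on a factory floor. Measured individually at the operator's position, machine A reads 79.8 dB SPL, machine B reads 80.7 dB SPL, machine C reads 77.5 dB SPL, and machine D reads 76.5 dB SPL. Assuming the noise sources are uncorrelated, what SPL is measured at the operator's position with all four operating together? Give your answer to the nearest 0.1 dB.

85.0 dB SPL

Uncorrelated sources add in intensity (power), not in dB.
L_total = 10·log₁₀(10^(79.8/10) + 10^(80.7/10) + 10^(77.5/10) + 10^(76.5/10)) = 10·log₁₀(313900000) = 85.0 dB SPL.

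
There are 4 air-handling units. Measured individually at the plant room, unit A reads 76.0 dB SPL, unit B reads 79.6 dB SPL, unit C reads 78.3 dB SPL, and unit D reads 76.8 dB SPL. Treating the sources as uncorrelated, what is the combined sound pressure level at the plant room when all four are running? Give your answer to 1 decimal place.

Uncorrelated sources add in intensity (power), not in dB.
L_total = 10·log₁₀(10^(76.0/10) + 10^(79.6/10) + 10^(78.3/10) + 10^(76.8/10)) = 10·log₁₀(246500000) = 83.9 dB SPL.

83.9 dB SPL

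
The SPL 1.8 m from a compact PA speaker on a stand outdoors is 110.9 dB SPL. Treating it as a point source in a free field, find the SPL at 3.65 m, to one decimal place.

Free-field point source: level drops by 20·log₁₀ of the distance ratio.
ΔL = −20·log₁₀(3.65/1.8) = -6.14 dB, so L₂ = 110.9 + (-6.14) = 104.8 dB SPL.

104.8 dB SPL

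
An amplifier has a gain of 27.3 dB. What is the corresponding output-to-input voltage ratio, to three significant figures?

Voltage ratio = 10^(dB/20).
10^(27.3/20) = 10^(1.365) = 23.2.

23.2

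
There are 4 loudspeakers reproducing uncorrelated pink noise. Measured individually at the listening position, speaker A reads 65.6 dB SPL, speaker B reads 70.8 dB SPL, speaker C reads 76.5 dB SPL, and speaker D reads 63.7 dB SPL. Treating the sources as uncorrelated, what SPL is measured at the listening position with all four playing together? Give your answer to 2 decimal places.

77.97 dB SPL

Add the sources as powers (linear), then convert back to dB:
L_total = 10·log₁₀(10^(65.6/10) + 10^(70.8/10) + 10^(76.5/10) + 10^(63.7/10)) = 10·log₁₀(62670000) = 77.97 dB SPL.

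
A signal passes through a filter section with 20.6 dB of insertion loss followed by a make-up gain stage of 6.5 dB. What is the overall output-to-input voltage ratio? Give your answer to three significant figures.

Net gain = (−20.6) + 6.5 = -14.1 dB.
Voltage ratio = 10^(-14.1/20) = 0.197.

0.197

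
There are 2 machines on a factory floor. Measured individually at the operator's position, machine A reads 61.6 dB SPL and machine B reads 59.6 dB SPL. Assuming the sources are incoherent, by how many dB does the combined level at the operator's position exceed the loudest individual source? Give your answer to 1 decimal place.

2.1 dB

Incoherent sources sum as intensities:
L_total = 10·log₁₀(10^(61.6/10) + 10^(59.6/10)) = 63.72 dB SPL.
Excess over the loudest (61.6 dB): 63.72 − 61.6 = 2.1 dB.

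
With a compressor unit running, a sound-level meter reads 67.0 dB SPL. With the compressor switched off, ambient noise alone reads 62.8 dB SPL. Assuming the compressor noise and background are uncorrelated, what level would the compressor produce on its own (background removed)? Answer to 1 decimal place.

64.9 dB SPL

Remove the background by subtracting linear intensities:
L_src = 10·log₁₀(10^(67.0/10) − 10^(62.8/10)) = 10·log₁₀(3106000) = 64.9 dB SPL.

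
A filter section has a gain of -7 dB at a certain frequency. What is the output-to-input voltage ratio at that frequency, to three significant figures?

0.447

Voltage ratio = 10^(dB/20).
10^(-7/20) = 10^(-0.3500) = 0.447.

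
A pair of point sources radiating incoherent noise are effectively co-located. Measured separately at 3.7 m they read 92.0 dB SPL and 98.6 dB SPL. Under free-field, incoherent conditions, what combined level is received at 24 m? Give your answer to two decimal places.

Combined at 3.7 m: 10·log₁₀(10^(92.0/10)+10^(98.6/10)) = 99.459 dB SPL.
Then apply −20·log₁₀(24/3.7) = -16.240 dB → 83.22 dB SPL.

83.22 dB SPL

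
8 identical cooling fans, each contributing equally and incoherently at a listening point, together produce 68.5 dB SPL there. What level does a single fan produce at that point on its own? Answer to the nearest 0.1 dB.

8 equal incoherent sources add 10·log₁₀(8) = 9.03 dB over one source.
L_one = 68.5 − 9.03 = 59.5 dB SPL.

59.5 dB SPL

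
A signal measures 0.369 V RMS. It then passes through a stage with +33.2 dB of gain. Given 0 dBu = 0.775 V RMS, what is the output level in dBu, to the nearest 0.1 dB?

Input level: 20·log₁₀(0.369/0.775) = -6.45 dBu.
Output: -6.45 + 33.2 = +26.8 dBu.

+26.8 dBu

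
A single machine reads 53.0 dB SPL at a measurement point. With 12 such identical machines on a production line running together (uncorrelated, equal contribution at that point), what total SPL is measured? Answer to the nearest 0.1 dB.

63.8 dB SPL

12 equal incoherent sources raise the level by 10·log₁₀(12) = 10.79 dB.
L_total = 53.0 + 10.79 = 63.8 dB SPL.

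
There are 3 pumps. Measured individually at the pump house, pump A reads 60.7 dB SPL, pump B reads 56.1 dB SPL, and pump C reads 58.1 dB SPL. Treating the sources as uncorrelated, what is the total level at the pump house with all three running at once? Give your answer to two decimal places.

Incoherent sources sum as intensities:
L_total = 10·log₁₀(10^(60.7/10) + 10^(56.1/10) + 10^(58.1/10)) = 10·log₁₀(2228000) = 63.48 dB SPL.

63.48 dB SPL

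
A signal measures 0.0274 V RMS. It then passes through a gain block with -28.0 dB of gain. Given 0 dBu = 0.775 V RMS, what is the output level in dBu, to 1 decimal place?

-57.0 dBu

Input level: 20·log₁₀(0.0274/0.775) = -29.03 dBu.
Output: -29.03 − 28.0 = -57.0 dBu.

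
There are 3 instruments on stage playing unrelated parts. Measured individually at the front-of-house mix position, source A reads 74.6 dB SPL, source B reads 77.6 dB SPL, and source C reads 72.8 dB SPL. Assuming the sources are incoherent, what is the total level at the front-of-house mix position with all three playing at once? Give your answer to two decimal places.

Add the sources as powers (linear), then convert back to dB:
L_total = 10·log₁₀(10^(74.6/10) + 10^(77.6/10) + 10^(72.8/10)) = 10·log₁₀(105400000) = 80.23 dB SPL.

80.23 dB SPL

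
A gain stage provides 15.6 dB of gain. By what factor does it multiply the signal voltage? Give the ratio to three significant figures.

Voltage ratio = 10^(dB/20).
10^(15.6/20) = 10^(0.7800) = 6.03.

6.03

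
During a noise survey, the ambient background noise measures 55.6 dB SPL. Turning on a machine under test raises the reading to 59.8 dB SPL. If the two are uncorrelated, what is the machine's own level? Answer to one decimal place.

57.7 dB SPL

Remove the background by subtracting linear intensities:
L_src = 10·log₁₀(10^(59.8/10) − 10^(55.6/10)) = 10·log₁₀(591900) = 57.7 dB SPL.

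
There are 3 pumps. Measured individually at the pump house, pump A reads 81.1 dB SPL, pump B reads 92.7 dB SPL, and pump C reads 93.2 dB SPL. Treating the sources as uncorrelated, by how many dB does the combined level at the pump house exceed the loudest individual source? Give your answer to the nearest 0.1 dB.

2.9 dB

Add the sources as powers (linear), then convert back to dB:
L_total = 10·log₁₀(10^(81.1/10) + 10^(92.7/10) + 10^(93.2/10)) = 96.11 dB SPL.
Excess over the loudest (93.2 dB): 96.11 − 93.2 = 2.9 dB.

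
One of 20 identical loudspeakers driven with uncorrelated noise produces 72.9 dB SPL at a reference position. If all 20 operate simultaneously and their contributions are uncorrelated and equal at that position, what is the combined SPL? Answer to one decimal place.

20 equal incoherent sources raise the level by 10·log₁₀(20) = 13.01 dB.
L_total = 72.9 + 13.01 = 85.9 dB SPL.

85.9 dB SPL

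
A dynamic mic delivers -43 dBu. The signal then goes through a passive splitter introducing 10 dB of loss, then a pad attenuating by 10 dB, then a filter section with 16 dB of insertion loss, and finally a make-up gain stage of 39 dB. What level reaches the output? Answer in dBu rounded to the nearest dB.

-40 dBu

In dB, series stages simply add:
-43 − 10 − 10 − 16 + 39 = -40 dBu.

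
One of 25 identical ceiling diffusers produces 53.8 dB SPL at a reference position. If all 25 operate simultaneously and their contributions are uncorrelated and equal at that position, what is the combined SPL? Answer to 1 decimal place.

67.8 dB SPL

25 equal incoherent sources raise the level by 10·log₁₀(25) = 13.98 dB.
L_total = 53.8 + 13.98 = 67.8 dB SPL.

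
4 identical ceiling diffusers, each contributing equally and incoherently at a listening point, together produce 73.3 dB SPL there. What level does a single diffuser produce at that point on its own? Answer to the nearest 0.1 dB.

67.3 dB SPL

4 equal incoherent sources add 10·log₁₀(4) = 6.02 dB over one source.
L_one = 73.3 − 6.02 = 67.3 dB SPL.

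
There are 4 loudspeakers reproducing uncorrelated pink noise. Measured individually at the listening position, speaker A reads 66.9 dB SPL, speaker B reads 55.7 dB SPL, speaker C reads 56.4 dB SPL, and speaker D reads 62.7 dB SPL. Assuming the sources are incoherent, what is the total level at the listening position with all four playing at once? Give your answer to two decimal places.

68.79 dB SPL

Uncorrelated sources add in intensity (power), not in dB.
L_total = 10·log₁₀(10^(66.9/10) + 10^(55.7/10) + 10^(56.4/10) + 10^(62.7/10)) = 10·log₁₀(7568000) = 68.79 dB SPL.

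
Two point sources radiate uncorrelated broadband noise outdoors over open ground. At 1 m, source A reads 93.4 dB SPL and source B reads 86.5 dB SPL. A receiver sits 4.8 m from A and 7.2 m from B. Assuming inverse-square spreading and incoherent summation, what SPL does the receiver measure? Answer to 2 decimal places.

80.15 dB SPL

At the listener: L_A = 93.4 − 20·log₁₀(4.8) = 79.775 dB; L_B = 86.5 − 20·log₁₀(7.2) = 69.353 dB.
Combined: 10·log₁₀(10^(79.775/10)+10^(69.353/10)) = 80.15 dB SPL.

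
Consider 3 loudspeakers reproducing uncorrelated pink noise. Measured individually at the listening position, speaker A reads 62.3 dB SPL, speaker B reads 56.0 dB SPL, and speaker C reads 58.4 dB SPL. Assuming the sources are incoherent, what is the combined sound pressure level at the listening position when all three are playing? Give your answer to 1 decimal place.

Add the sources as powers (linear), then convert back to dB:
L_total = 10·log₁₀(10^(62.3/10) + 10^(56.0/10) + 10^(58.4/10)) = 10·log₁₀(2788000) = 64.5 dB SPL.

64.5 dB SPL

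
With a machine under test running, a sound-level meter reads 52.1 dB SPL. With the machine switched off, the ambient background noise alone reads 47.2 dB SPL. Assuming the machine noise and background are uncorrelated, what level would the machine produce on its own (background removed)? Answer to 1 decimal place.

Remove the background by subtracting linear intensities:
L_src = 10·log₁₀(10^(52.1/10) − 10^(47.2/10)) = 10·log₁₀(109700) = 50.4 dB SPL.

50.4 dB SPL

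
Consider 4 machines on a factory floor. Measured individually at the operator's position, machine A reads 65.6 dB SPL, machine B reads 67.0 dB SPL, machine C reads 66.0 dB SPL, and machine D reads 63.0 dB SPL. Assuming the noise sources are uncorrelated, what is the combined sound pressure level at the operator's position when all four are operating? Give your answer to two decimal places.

Uncorrelated sources add in intensity (power), not in dB.
L_total = 10·log₁₀(10^(65.6/10) + 10^(67.0/10) + 10^(66.0/10) + 10^(63.0/10)) = 10·log₁₀(14620000) = 71.65 dB SPL.

71.65 dB SPL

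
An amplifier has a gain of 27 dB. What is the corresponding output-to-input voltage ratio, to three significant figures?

Voltage ratio = 10^(dB/20).
10^(27/20) = 10^(1.350) = 22.4.

22.4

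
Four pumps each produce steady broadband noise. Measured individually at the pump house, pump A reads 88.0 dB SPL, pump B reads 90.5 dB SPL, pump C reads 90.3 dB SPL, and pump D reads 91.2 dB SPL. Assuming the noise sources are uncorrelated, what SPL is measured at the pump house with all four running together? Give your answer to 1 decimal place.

Add the sources as powers (linear), then convert back to dB:
L_total = 10·log₁₀(10^(88.0/10) + 10^(90.5/10) + 10^(90.3/10) + 10^(91.2/10)) = 10·log₁₀(4143000000) = 96.2 dB SPL.

96.2 dB SPL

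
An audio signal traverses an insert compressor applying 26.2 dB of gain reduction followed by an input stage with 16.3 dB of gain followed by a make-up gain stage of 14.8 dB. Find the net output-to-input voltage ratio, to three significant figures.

Net gain = (−26.2) + 16.3 + 14.8 = 4.9 dB.
Voltage ratio = 10^(4.9/20) = 1.76.

1.76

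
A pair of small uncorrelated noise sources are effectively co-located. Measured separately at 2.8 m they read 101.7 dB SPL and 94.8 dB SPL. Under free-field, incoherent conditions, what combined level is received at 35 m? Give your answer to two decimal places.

80.57 dB SPL

Combined at 2.8 m: 10·log₁₀(10^(101.7/10)+10^(94.8/10)) = 102.507 dB SPL.
Then apply −20·log₁₀(35/2.8) = -21.938 dB → 80.57 dB SPL.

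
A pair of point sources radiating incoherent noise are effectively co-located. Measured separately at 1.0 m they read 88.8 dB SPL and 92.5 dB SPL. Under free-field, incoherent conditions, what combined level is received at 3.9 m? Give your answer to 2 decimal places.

82.22 dB SPL

Combined at 1.0 m: 10·log₁₀(10^(88.8/10)+10^(92.5/10)) = 94.043 dB SPL.
Then apply −20·log₁₀(3.9/1.0) = -11.821 dB → 82.22 dB SPL.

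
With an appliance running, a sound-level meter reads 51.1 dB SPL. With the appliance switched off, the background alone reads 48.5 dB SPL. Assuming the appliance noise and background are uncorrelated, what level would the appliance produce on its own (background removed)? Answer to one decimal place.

47.6 dB SPL

Remove the background by subtracting linear intensities:
L_src = 10·log₁₀(10^(51.1/10) − 10^(48.5/10)) = 10·log₁₀(58030) = 47.6 dB SPL.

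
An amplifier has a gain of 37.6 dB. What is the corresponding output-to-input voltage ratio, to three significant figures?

Voltage ratio = 10^(dB/20).
10^(37.6/20) = 10^(1.880) = 75.9.

75.9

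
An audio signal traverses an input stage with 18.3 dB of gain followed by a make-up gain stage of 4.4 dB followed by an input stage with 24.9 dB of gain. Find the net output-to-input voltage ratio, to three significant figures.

240

Net gain = 18.3 + 4.4 + 24.9 = 47.6 dB.
Voltage ratio = 10^(47.6/20) = 240.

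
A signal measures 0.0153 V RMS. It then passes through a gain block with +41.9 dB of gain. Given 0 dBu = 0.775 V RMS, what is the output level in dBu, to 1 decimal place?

+7.8 dBu

Input level: 20·log₁₀(0.0153/0.775) = -34.09 dBu.
Output: -34.09 + 41.9 = +7.8 dBu.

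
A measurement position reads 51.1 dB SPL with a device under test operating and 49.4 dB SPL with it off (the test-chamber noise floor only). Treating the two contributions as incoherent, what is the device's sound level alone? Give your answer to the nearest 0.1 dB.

46.2 dB SPL

Subtract intensities: L_src = 10·log₁₀(10^(L_total/10) − 10^(L_bg/10)).
L_src = 10·log₁₀(10^(51.1/10) − 10^(49.4/10)) = 10·log₁₀(41730) = 46.2 dB SPL.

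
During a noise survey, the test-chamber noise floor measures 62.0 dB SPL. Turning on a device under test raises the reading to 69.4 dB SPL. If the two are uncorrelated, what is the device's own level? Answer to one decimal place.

Remove the background by subtracting linear intensities:
L_src = 10·log₁₀(10^(69.4/10) − 10^(62.0/10)) = 10·log₁₀(7125000) = 68.5 dB SPL.

68.5 dB SPL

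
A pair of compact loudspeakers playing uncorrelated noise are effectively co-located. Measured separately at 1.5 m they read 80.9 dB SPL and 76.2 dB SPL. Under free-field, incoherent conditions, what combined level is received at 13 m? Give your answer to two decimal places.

63.41 dB SPL

Combined at 1.5 m: 10·log₁₀(10^(80.9/10)+10^(76.2/10)) = 82.167 dB SPL.
Then apply −20·log₁₀(13/1.5) = -18.757 dB → 63.41 dB SPL.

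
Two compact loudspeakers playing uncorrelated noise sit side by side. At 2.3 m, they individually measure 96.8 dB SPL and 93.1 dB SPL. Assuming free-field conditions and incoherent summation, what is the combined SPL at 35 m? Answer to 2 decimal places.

Combined at 2.3 m: 10·log₁₀(10^(96.8/10)+10^(93.1/10)) = 98.343 dB SPL.
Then apply −20·log₁₀(35/2.3) = -23.647 dB → 74.70 dB SPL.

74.70 dB SPL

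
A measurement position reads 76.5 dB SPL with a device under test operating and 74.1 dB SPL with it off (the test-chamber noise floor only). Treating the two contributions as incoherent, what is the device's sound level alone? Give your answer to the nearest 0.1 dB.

72.8 dB SPL

Subtract intensities: L_src = 10·log₁₀(10^(L_total/10) − 10^(L_bg/10)).
L_src = 10·log₁₀(10^(76.5/10) − 10^(74.1/10)) = 10·log₁₀(18960000) = 72.8 dB SPL.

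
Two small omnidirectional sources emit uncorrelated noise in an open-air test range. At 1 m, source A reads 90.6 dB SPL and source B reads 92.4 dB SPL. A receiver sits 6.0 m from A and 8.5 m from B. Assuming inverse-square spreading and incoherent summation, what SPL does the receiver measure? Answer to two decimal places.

77.48 dB SPL

At the listener: L_A = 90.6 − 20·log₁₀(6.0) = 75.037 dB; L_B = 92.4 − 20·log₁₀(8.5) = 73.812 dB.
Combined: 10·log₁₀(10^(75.037/10)+10^(73.812/10)) = 77.48 dB SPL.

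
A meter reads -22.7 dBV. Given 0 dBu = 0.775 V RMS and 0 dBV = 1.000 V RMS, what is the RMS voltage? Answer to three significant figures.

0.0733 V

V = 1.000 V × 10^(-22.7/20).
= 1.000 × 0.07328 = 0.0733 V.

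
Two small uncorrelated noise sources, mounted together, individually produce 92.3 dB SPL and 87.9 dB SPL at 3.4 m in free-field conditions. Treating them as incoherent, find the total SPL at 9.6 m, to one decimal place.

Combined at 3.4 m: 10·log₁₀(10^(92.3/10)+10^(87.9/10)) = 93.65 dB SPL.
Then apply −20·log₁₀(9.6/3.4) = -9.02 dB → 84.6 dB SPL.

84.6 dB SPL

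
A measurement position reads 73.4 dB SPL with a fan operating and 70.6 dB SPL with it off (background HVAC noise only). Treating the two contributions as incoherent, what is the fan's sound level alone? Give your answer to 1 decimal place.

70.2 dB SPL

Subtract intensities: L_src = 10·log₁₀(10^(L_total/10) − 10^(L_bg/10)).
L_src = 10·log₁₀(10^(73.4/10) − 10^(70.6/10)) = 10·log₁₀(10400000) = 70.2 dB SPL.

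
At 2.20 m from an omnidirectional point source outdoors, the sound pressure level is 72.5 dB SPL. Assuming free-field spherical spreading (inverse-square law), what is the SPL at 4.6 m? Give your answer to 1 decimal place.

66.1 dB SPL

Inverse-square spreading gives ΔL = −20·log₁₀(d₂/d₁).
ΔL = −20·log₁₀(4.6/2.20) = -6.41 dB, so L₂ = 72.5 + (-6.41) = 66.1 dB SPL.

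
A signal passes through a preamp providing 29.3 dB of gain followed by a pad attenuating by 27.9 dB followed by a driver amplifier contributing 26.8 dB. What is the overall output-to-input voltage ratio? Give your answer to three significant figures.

25.7

Net gain = 29.3 + (−27.9) + 26.8 = 28.2 dB.
Voltage ratio = 10^(28.2/20) = 25.7.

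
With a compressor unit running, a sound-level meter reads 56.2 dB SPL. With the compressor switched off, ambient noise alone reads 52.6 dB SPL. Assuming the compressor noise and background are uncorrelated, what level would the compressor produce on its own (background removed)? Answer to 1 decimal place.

53.7 dB SPL

Background correction is a power subtraction:
L_src = 10·log₁₀(10^(56.2/10) − 10^(52.6/10)) = 10·log₁₀(234900) = 53.7 dB SPL.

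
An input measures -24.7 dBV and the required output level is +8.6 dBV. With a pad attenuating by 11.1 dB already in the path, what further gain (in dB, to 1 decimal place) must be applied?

44.4 dB

The required make-up gain is the shortfall in the dB sum.
G = +8.6 − (-24.7) + 11.1 = 44.4 dB.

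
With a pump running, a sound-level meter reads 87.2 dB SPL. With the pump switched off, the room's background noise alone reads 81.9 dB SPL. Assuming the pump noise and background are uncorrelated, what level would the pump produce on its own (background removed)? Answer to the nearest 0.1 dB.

Background correction is a power subtraction:
L_src = 10·log₁₀(10^(87.2/10) − 10^(81.9/10)) = 10·log₁₀(369900000) = 85.7 dB SPL.

85.7 dB SPL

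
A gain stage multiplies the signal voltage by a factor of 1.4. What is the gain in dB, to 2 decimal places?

For a voltage ratio, dB = 20·log₁₀(V₂/V₁).
20·log₁₀(1.4) = 2.92 dB.

2.92 dB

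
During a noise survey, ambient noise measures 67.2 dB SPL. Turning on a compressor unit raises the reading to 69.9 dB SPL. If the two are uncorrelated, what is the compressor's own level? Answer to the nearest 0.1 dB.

66.6 dB SPL

Background correction is a power subtraction:
L_src = 10·log₁₀(10^(69.9/10) − 10^(67.2/10)) = 10·log₁₀(4524000) = 66.6 dB SPL.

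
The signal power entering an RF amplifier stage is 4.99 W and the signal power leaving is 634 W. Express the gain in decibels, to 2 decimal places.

21.04 dB

For a power ratio, dB = 10·log₁₀(P₂/P₁).
10·log₁₀(634/4.99) = 10·log₁₀(127.1) = 21.04 dB.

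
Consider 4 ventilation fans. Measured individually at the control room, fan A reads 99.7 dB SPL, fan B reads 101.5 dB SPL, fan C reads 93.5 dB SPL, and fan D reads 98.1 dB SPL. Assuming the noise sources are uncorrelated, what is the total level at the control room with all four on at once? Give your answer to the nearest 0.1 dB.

105.1 dB SPL

Incoherent sources sum as intensities:
L_total = 10·log₁₀(10^(99.7/10) + 10^(101.5/10) + 10^(93.5/10) + 10^(98.1/10)) = 10·log₁₀(32153000000) = 105.1 dB SPL.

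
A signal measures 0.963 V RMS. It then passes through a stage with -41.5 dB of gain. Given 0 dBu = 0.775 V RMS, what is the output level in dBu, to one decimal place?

Input level: 20·log₁₀(0.963/0.775) = 1.89 dBu.
Output: 1.89 − 41.5 = -39.6 dBu.

-39.6 dBu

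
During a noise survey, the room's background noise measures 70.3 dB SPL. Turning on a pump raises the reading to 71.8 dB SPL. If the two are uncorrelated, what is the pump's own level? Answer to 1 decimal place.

66.5 dB SPL

Subtract intensities: L_src = 10·log₁₀(10^(L_total/10) − 10^(L_bg/10)).
L_src = 10·log₁₀(10^(71.8/10) − 10^(70.3/10)) = 10·log₁₀(4420000) = 66.5 dB SPL.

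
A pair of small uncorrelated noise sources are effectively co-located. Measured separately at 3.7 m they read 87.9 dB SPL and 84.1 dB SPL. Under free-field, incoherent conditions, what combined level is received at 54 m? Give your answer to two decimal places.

Combined at 3.7 m: 10·log₁₀(10^(87.9/10)+10^(84.1/10)) = 89.413 dB SPL.
Then apply −20·log₁₀(54/3.7) = -23.284 dB → 66.13 dB SPL.

66.13 dB SPL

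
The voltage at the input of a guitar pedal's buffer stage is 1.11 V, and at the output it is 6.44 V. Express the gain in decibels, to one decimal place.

15.3 dB

Voltage ratio → dB uses the 20·log₁₀ form:
20·log₁₀(6.44/1.11) = 20·log₁₀(5.802) = 15.3 dB.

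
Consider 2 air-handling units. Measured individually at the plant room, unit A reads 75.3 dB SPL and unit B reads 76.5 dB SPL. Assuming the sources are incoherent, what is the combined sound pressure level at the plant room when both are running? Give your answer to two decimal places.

Uncorrelated sources add in intensity (power), not in dB.
L_total = 10·log₁₀(10^(75.3/10) + 10^(76.5/10)) = 10·log₁₀(78550000) = 78.95 dB SPL.

78.95 dB SPL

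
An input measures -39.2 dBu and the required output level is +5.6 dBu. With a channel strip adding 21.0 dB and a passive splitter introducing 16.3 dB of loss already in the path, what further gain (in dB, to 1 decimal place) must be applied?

40.1 dB

The required make-up gain is the shortfall in the dB sum.
G = +5.6 − (-39.2) − 21.0 + 16.3 = 40.1 dB.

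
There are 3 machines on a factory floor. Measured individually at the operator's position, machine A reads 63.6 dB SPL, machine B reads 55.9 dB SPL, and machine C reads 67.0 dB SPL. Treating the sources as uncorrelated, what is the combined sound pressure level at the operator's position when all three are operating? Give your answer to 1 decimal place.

68.9 dB SPL

Incoherent sources sum as intensities:
L_total = 10·log₁₀(10^(63.6/10) + 10^(55.9/10) + 10^(67.0/10)) = 10·log₁₀(7692000) = 68.9 dB SPL.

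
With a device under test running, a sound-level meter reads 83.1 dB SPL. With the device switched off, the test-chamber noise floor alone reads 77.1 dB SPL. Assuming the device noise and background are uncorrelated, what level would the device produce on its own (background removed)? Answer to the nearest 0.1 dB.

81.8 dB SPL

Remove the background by subtracting linear intensities:
L_src = 10·log₁₀(10^(83.1/10) − 10^(77.1/10)) = 10·log₁₀(152900000) = 81.8 dB SPL.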